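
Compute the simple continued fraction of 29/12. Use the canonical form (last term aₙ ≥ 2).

[2; 2, 2, 2]

29 = 2×12 + 5
12 = 2×5 + 2
5 = 2×2 + 1
2 = 2×1 + 0  (stop)
So 29/12 = [2; 2, 2, 2].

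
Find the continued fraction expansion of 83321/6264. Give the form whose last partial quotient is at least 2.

[13; 3, 3, 6, 10, 1, 8]

83321 = 13×6264 + 1889
6264 = 3×1889 + 597
1889 = 3×597 + 98
597 = 6×98 + 9
98 = 10×9 + 8
9 = 1×8 + 1
8 = 8×1 + 0  (stop)
So 83321/6264 = [13; 3, 3, 6, 10, 1, 8].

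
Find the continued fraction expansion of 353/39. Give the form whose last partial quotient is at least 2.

[9; 19, 2]

353 = 9·39 + 2
39 = 19·2 + 1
2 = 2·1 + 0  (stop)
So 353/39 = [9; 19, 2].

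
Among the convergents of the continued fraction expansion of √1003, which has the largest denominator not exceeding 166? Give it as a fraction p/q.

2977/94

√1003 = [31; 1, 2, 31, 2, 1, 62, …] (period length 6).
Convergents:
  p_0/q_0 = 31/1
  p_1/q_1 = 32/1
  p_2/q_2 = 95/3
  p_3/q_3 = 2977/94
  p_4/q_4 = 6049/191
q_3 = 94 ≤ 166 < 191 = q_4, so the answer is 2977/94.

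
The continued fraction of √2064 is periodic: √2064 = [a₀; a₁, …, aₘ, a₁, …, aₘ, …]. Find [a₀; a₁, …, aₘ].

a₀ = ⌊√2064⌋ = 45.

[45; 2, 3, 7, 3, 2, 90]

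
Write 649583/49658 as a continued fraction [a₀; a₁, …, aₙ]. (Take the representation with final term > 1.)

[13; 12, 3, 13, 4, 3, 3, 2]

649583 = 13·49658 + 4029
49658 = 12·4029 + 1310
4029 = 3·1310 + 99
1310 = 13·99 + 23
99 = 4·23 + 7
23 = 3·7 + 2
7 = 3·2 + 1
2 = 2·1 + 0  (stop)
So 649583/49658 = [13; 12, 3, 13, 4, 3, 3, 2].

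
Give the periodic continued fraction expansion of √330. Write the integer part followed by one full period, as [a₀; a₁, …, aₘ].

[18; 6, 36]

a₀ = ⌊√330⌋ = 18.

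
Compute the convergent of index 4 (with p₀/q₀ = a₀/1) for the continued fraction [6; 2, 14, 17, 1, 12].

3397/524

Using pₖ = aₖpₖ₋₁ + pₖ₋₂, qₖ = aₖqₖ₋₁ + qₖ₋₂ (with p₋₁=1, p₋₂=0, q₋₁=0, q₋₂=1):
  k=0: a=6, p=6, q=1
  k=1: a=2, p=13, q=2
  k=2: a=14, p=188, q=29
  k=3: a=17, p=3209, q=495
  k=4: a=1, p=3397, q=524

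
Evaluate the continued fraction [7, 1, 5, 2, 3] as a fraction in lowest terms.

353/45

Using pₖ = aₖpₖ₋₁ + pₖ₋₂ and qₖ = aₖqₖ₋₁ + qₖ₋₂:
  k=0: a=7, p=7, q=1
  k=1: a=1, p=8, q=1
  k=2: a=5, p=47, q=6
  k=3: a=2, p=102, q=13
  k=4: a=3, p=353, q=45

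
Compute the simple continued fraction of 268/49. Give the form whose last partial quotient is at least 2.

[5; 2, 7, 1, 2]

268 = 5×49 + 23
49 = 2×23 + 3
23 = 7×3 + 2
3 = 1×2 + 1
2 = 2×1 + 0  (stop)
So 268/49 = [5; 2, 7, 1, 2].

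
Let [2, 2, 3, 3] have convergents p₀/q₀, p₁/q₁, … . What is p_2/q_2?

17/7

Using pₖ = aₖpₖ₋₁ + pₖ₋₂, qₖ = aₖqₖ₋₁ + qₖ₋₂ (with p₋₁=1, p₋₂=0, q₋₁=0, q₋₂=1):
  k=0: a=2, p=2, q=1
  k=1: a=2, p=5, q=2
  k=2: a=3, p=17, q=7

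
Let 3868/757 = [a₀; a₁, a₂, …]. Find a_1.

3868 = 5·757 + 83   →  a_0 = 5
757 = 9·83 + 10   →  a_1 = 9

9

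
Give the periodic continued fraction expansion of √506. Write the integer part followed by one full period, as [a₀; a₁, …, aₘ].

[22; 2, 44]

a₀ = ⌊√506⌋ = 22.
With m₀=0, d₀=1 and mₖ₊₁ = dₖaₖ − mₖ, dₖ₊₁ = (n − mₖ₊₁²)/dₖ, aₖ₊₁ = ⌊(a₀+mₖ₊₁)/dₖ₊₁⌋:
  k=1: m=22, d=22, a=2
  k=2: m=22, d=1, a=44
d=1 and a=2a₀=44 at k=2, so the next step gives (m, d) = (22, 22) again — its k=1 value — and the period has length 2.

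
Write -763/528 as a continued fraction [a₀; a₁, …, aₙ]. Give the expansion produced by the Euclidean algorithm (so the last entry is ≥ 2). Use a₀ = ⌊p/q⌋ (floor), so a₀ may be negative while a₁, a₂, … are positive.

[-2; 1, 1, 4, 19, 3]

-763 = -2*528 + 293
528 = 1*293 + 235
293 = 1*235 + 58
235 = 4*58 + 3
58 = 19*3 + 1
3 = 3*1 + 0  (stop)
So -763/528 = [-2; 1, 1, 4, 19, 3].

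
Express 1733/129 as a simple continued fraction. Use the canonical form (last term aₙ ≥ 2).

1733 = 13*129 + 56
129 = 2*56 + 17
56 = 3*17 + 5
17 = 3*5 + 2
5 = 2*2 + 1
2 = 2*1 + 0  (stop)
So 1733/129 = [13; 2, 3, 3, 2, 2].

[13; 2, 3, 3, 2, 2]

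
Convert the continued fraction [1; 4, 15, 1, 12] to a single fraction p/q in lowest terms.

Using pₖ = aₖpₖ₋₁ + pₖ₋₂ and qₖ = aₖqₖ₋₁ + qₖ₋₂:
  k=0: a=1, p=1, q=1
  k=1: a=4, p=5, q=4
  k=2: a=15, p=76, q=61
  k=3: a=1, p=81, q=65
  k=4: a=12, p=1048, q=841

1048/841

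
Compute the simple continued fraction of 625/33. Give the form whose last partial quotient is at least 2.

[18; 1, 15, 2]

625 = 18×33 + 31
33 = 1×31 + 2
31 = 15×2 + 1
2 = 2×1 + 0  (stop)
So 625/33 = [18; 1, 15, 2].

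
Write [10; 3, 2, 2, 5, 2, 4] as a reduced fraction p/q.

9223/896

Using pₖ = aₖpₖ₋₁ + pₖ₋₂ and qₖ = aₖqₖ₋₁ + qₖ₋₂:
  k=0: a=10, p=10, q=1
  k=1: a=3, p=31, q=3
  k=2: a=2, p=72, q=7
  k=3: a=2, p=175, q=17
  k=4: a=5, p=947, q=92
  k=5: a=2, p=2069, q=201
  k=6: a=4, p=9223, q=896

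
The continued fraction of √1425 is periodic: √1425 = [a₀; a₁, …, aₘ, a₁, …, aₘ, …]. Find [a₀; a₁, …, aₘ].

a₀ = ⌊√1425⌋ = 37.
With m₀=0, d₀=1 and mₖ₊₁ = dₖaₖ − mₖ, dₖ₊₁ = (n − mₖ₊₁²)/dₖ, aₖ₊₁ = ⌊(a₀+mₖ₊₁)/dₖ₊₁⌋:
  k=1: m=37, d=56, a=1
  k=2: m=19, d=19, a=2
  k=3: m=19, d=56, a=1
  k=4: m=37, d=1, a=74
d=1 and a=2a₀=74 at k=4, so the next step gives (m, d) = (37, 56) again — its k=1 value — and the period has length 4.

[37; 1, 2, 1, 74]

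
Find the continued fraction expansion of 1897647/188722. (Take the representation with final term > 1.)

1897647 = 10*188722 + 10427
188722 = 18*10427 + 1036
10427 = 10*1036 + 67
1036 = 15*67 + 31
67 = 2*31 + 5
31 = 6*5 + 1
5 = 5*1 + 0  (stop)
So 1897647/188722 = [10; 18, 10, 15, 2, 6, 5].

[10; 18, 10, 15, 2, 6, 5]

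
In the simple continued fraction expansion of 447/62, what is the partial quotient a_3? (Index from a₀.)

447 = 7·62 + 13   →  a_0 = 7
62 = 4·13 + 10   →  a_1 = 4
13 = 1·10 + 3   →  a_2 = 1
10 = 3·3 + 1   →  a_3 = 3

3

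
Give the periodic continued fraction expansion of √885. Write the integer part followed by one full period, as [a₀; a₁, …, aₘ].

a₀ = ⌊√885⌋ = 29.
With m₀=0, d₀=1 and mₖ₊₁ = dₖaₖ − mₖ, dₖ₊₁ = (n − mₖ₊₁²)/dₖ, aₖ₊₁ = ⌊(a₀+mₖ₊₁)/dₖ₊₁⌋:
  k=1: m=29, d=44, a=1
  k=2: m=15, d=15, a=2
  k=3: m=15, d=44, a=1
  k=4: m=29, d=1, a=58
d=1 and a=2a₀=58 at k=4, so the next step gives (m, d) = (29, 44) again — its k=1 value — and the period has length 4.

[29; 1, 2, 1, 58]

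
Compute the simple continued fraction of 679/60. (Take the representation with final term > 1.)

[11; 3, 6, 3]

679 = 11·60 + 19
60 = 3·19 + 3
19 = 6·3 + 1
3 = 3·1 + 0  (stop)
So 679/60 = [11; 3, 6, 3].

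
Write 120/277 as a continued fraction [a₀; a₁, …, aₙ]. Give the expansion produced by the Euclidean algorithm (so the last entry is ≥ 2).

120 = 0*277 + 120
277 = 2*120 + 37
120 = 3*37 + 9
37 = 4*9 + 1
9 = 9*1 + 0  (stop)
So 120/277 = [0; 2, 3, 4, 9].

[0; 2, 3, 4, 9]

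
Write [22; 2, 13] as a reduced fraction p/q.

607/27

Using pₖ = aₖpₖ₋₁ + pₖ₋₂ and qₖ = aₖqₖ₋₁ + qₖ₋₂:
  k=0: a=22, p=22, q=1
  k=1: a=2, p=45, q=2
  k=2: a=13, p=607, q=27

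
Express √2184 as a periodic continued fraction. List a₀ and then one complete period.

a₀ = ⌊√2184⌋ = 46.
With m₀=0, d₀=1 and mₖ₊₁ = dₖaₖ − mₖ, dₖ₊₁ = (n − mₖ₊₁²)/dₖ, aₖ₊₁ = ⌊(a₀+mₖ₊₁)/dₖ₊₁⌋:
  k=1: m=46, d=68, a=1
  k=2: m=22, d=25, a=2
  k=3: m=28, d=56, a=1
  k=4: m=28, d=25, a=2
  k=5: m=22, d=68, a=1
  k=6: m=46, d=1, a=92
d=1 and a=2a₀=92 at k=6, so the next step gives (m, d) = (46, 68) again — its k=1 value — and the period has length 6.

[46; 1, 2, 1, 2, 1, 92]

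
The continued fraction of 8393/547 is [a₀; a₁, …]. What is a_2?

1

8393 = 15·547 + 188   →  a_0 = 15
547 = 2·188 + 171   →  a_1 = 2
188 = 1·171 + 17   →  a_2 = 1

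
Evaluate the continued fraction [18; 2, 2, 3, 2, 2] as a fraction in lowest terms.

Fold from the inside: start with 2/1.
  2 + 1/2 = 5/2
  3 + 2/5 = 17/5
  2 + 5/17 = 39/17
  2 + 17/39 = 95/39
  18 + 39/95 = 1749/95

1749/95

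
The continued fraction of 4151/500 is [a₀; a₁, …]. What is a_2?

4151 = 8·500 + 151   →  a_0 = 8
500 = 3·151 + 47   →  a_1 = 3
151 = 3·47 + 10   →  a_2 = 3

3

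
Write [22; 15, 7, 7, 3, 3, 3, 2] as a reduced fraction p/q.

1323301/59970

Using pₖ = aₖpₖ₋₁ + pₖ₋₂ and qₖ = aₖqₖ₋₁ + qₖ₋₂:
  k=0: a=22, p=22, q=1
  k=1: a=15, p=331, q=15
  k=2: a=7, p=2339, q=106
  k=3: a=7, p=16704, q=757
  k=4: a=3, p=52451, q=2377
  k=5: a=3, p=174057, q=7888
  k=6: a=3, p=574622, q=26041
  k=7: a=2, p=1323301, q=59970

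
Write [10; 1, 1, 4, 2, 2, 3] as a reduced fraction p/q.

Fold from the inside: start with 3/1.
  2 + 1/3 = 7/3
  2 + 3/7 = 17/7
  4 + 7/17 = 75/17
  1 + 17/75 = 92/75
  1 + 75/92 = 167/92
  10 + 92/167 = 1762/167

1762/167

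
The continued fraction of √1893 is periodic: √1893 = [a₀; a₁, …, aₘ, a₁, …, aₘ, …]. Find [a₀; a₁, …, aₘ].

[43; 1, 1, 28, 1, 1, 86]

a₀ = ⌊√1893⌋ = 43.
With m₀=0, d₀=1 and mₖ₊₁ = dₖaₖ − mₖ, dₖ₊₁ = (n − mₖ₊₁²)/dₖ, aₖ₊₁ = ⌊(a₀+mₖ₊₁)/dₖ₊₁⌋:
  k=1: m=43, d=44, a=1
  k=2: m=1, d=43, a=1
  k=3: m=42, d=3, a=28
  k=4: m=42, d=43, a=1
  k=5: m=1, d=44, a=1
  k=6: m=43, d=1, a=86
d=1 and a=2a₀=86 at k=6, so the next step gives (m, d) = (43, 44) again — its k=1 value — and the period has length 6.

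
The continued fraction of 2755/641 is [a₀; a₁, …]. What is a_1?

2755 = 4·641 + 191   →  a_0 = 4
641 = 3·191 + 68   →  a_1 = 3

3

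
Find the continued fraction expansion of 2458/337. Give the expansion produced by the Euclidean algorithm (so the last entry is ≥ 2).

2458 = 7*337 + 99
337 = 3*99 + 40
99 = 2*40 + 19
40 = 2*19 + 2
19 = 9*2 + 1
2 = 2*1 + 0  (stop)
So 2458/337 = [7; 3, 2, 2, 9, 2].

[7; 3, 2, 2, 9, 2]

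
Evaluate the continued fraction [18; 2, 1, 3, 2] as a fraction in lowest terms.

Using pₖ = aₖpₖ₋₁ + pₖ₋₂ and qₖ = aₖqₖ₋₁ + qₖ₋₂:
  k=0: a=18, p=18, q=1
  k=1: a=2, p=37, q=2
  k=2: a=1, p=55, q=3
  k=3: a=3, p=202, q=11
  k=4: a=2, p=459, q=25

459/25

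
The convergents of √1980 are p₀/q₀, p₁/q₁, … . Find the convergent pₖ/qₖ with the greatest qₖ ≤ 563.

15841/356

√1980 = [44; 2, 88, …] (period length 2).
Convergents:
  p_0/q_0 = 44/1
  p_1/q_1 = 89/2
  p_2/q_2 = 7876/177
  p_3/q_3 = 15841/356
  p_4/q_4 = 1401884/31505
q_3 = 356 ≤ 563 < 31505 = q_4, so the answer is 15841/356.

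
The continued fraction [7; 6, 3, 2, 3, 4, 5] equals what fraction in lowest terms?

Fold from the inside: start with 5/1.
  4 + 1/5 = 21/5
  3 + 5/21 = 68/21
  2 + 21/68 = 157/68
  3 + 68/157 = 539/157
  6 + 157/539 = 3391/539
  7 + 539/3391 = 24276/3391

24276/3391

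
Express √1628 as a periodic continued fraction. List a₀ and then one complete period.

a₀ = ⌊√1628⌋ = 40.
With m₀=0, d₀=1 and mₖ₊₁ = dₖaₖ − mₖ, dₖ₊₁ = (n − mₖ₊₁²)/dₖ, aₖ₊₁ = ⌊(a₀+mₖ₊₁)/dₖ₊₁⌋:
  k=1: m=40, d=28, a=2
  k=2: m=16, d=49, a=1
  k=3: m=33, d=11, a=6
  k=4: m=33, d=49, a=1
  k=5: m=16, d=28, a=2
  k=6: m=40, d=1, a=80
d=1 and a=2a₀=80 at k=6, so the next step gives (m, d) = (40, 28) again — its k=1 value — and the period has length 6.

[40; 2, 1, 6, 1, 2, 80]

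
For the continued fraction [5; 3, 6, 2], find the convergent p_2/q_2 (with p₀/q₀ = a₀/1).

101/19

Using pₖ = aₖpₖ₋₁ + pₖ₋₂, qₖ = aₖqₖ₋₁ + qₖ₋₂ (with p₋₁=1, p₋₂=0, q₋₁=0, q₋₂=1):
  k=0: a=5, p=5, q=1
  k=1: a=3, p=16, q=3
  k=2: a=6, p=101, q=19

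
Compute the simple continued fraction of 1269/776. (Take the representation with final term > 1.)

[1; 1, 1, 1, 2, 1, 7, 9]

1269 = 1·776 + 493
776 = 1·493 + 283
493 = 1·283 + 210
283 = 1·210 + 73
210 = 2·73 + 64
73 = 1·64 + 9
64 = 7·9 + 1
9 = 9·1 + 0  (stop)
So 1269/776 = [1; 1, 1, 1, 2, 1, 7, 9].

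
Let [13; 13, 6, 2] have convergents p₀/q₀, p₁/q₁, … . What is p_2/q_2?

Using pₖ = aₖpₖ₋₁ + pₖ₋₂, qₖ = aₖqₖ₋₁ + qₖ₋₂ (with p₋₁=1, p₋₂=0, q₋₁=0, q₋₂=1):
  k=0: a=13, p=13, q=1
  k=1: a=13, p=170, q=13
  k=2: a=6, p=1033, q=79

1033/79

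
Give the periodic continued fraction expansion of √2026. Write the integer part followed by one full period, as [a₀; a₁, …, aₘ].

a₀ = ⌊√2026⌋ = 45.
With m₀=0, d₀=1 and mₖ₊₁ = dₖaₖ − mₖ, dₖ₊₁ = (n − mₖ₊₁²)/dₖ, aₖ₊₁ = ⌊(a₀+mₖ₊₁)/dₖ₊₁⌋:
  k=1: m=45, d=1, a=90
d=1 and a=2a₀=90 at k=1, so the next step gives (m, d) = (45, 1) again — its k=1 value — and the period has length 1.

[45; 90]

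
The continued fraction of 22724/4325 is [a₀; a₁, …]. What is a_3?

22724 = 5·4325 + 1099   →  a_0 = 5
4325 = 3·1099 + 1028   →  a_1 = 3
1099 = 1·1028 + 71   →  a_2 = 1
1028 = 14·71 + 34   →  a_3 = 14

14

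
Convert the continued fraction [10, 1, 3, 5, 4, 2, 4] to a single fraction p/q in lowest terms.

Fold from the inside: start with 4/1.
  2 + 1/4 = 9/4
  4 + 4/9 = 40/9
  5 + 9/40 = 209/40
  3 + 40/209 = 667/209
  1 + 209/667 = 876/667
  10 + 667/876 = 9427/876

9427/876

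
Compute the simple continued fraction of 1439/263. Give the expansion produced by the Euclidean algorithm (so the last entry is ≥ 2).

[5; 2, 8, 3, 1, 3]

1439 = 5×263 + 124
263 = 2×124 + 15
124 = 8×15 + 4
15 = 3×4 + 3
4 = 1×3 + 1
3 = 3×1 + 0  (stop)
So 1439/263 = [5; 2, 8, 3, 1, 3].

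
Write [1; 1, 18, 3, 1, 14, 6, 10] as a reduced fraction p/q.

Using pₖ = aₖpₖ₋₁ + pₖ₋₂ and qₖ = aₖqₖ₋₁ + qₖ₋₂:
  k=0: a=1, p=1, q=1
  k=1: a=1, p=2, q=1
  k=2: a=18, p=37, q=19
  k=3: a=3, p=113, q=58
  k=4: a=1, p=150, q=77
  k=5: a=14, p=2213, q=1136
  k=6: a=6, p=13428, q=6893
  k=7: a=10, p=136493, q=70066

136493/70066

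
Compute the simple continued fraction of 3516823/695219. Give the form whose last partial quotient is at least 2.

[5; 17, 14, 3, 14, 4, 16]

3516823 = 5×695219 + 40728
695219 = 17×40728 + 2843
40728 = 14×2843 + 926
2843 = 3×926 + 65
926 = 14×65 + 16
65 = 4×16 + 1
16 = 16×1 + 0  (stop)
So 3516823/695219 = [5; 17, 14, 3, 14, 4, 16].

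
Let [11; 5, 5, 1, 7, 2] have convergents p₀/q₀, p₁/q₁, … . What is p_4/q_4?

Using pₖ = aₖpₖ₋₁ + pₖ₋₂, qₖ = aₖqₖ₋₁ + qₖ₋₂ (with p₋₁=1, p₋₂=0, q₋₁=0, q₋₂=1):
  k=0: a=11, p=11, q=1
  k=1: a=5, p=56, q=5
  k=2: a=5, p=291, q=26
  k=3: a=1, p=347, q=31
  k=4: a=7, p=2720, q=243

2720/243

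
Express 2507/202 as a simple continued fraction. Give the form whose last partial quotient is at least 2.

[12; 2, 2, 3, 3, 1, 2]

2507 = 12×202 + 83
202 = 2×83 + 36
83 = 2×36 + 11
36 = 3×11 + 3
11 = 3×3 + 2
3 = 1×2 + 1
2 = 2×1 + 0  (stop)
So 2507/202 = [12; 2, 2, 3, 3, 1, 2].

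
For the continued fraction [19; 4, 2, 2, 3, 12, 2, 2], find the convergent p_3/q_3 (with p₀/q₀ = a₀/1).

Using pₖ = aₖpₖ₋₁ + pₖ₋₂, qₖ = aₖqₖ₋₁ + qₖ₋₂ (with p₋₁=1, p₋₂=0, q₋₁=0, q₋₂=1):
  k=0: a=19, p=19, q=1
  k=1: a=4, p=77, q=4
  k=2: a=2, p=173, q=9
  k=3: a=2, p=423, q=22

423/22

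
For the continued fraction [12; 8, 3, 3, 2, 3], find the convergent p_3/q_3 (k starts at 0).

Using pₖ = aₖpₖ₋₁ + pₖ₋₂, qₖ = aₖqₖ₋₁ + qₖ₋₂ (with p₋₁=1, p₋₂=0, q₋₁=0, q₋₂=1):
  k=0: a=12, p=12, q=1
  k=1: a=8, p=97, q=8
  k=2: a=3, p=303, q=25
  k=3: a=3, p=1006, q=83

1006/83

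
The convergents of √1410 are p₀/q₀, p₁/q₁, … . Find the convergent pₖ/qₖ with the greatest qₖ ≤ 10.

√1410 = [37; 1, 1, 4, 1, 1, 74, …] (period length 6).
Convergents:
  p_0/q_0 = 37/1
  p_1/q_1 = 38/1
  p_2/q_2 = 75/2
  p_3/q_3 = 338/9
  p_4/q_4 = 413/11
q_3 = 9 ≤ 10 < 11 = q_4, so the answer is 338/9.

338/9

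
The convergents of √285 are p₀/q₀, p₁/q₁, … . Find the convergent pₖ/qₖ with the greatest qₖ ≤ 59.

287/17

√285 = [16; 1, 7, 2, 7, 1, 32, …] (period length 6).
Convergents:
  p_0/q_0 = 16/1
  p_1/q_1 = 17/1
  p_2/q_2 = 135/8
  p_3/q_3 = 287/17
  p_4/q_4 = 2144/127
q_3 = 17 ≤ 59 < 127 = q_4, so the answer is 287/17.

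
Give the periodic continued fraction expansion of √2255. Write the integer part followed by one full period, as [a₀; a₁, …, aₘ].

[47; 2, 18, 2, 94]

a₀ = ⌊√2255⌋ = 47.
With m₀=0, d₀=1 and mₖ₊₁ = dₖaₖ − mₖ, dₖ₊₁ = (n − mₖ₊₁²)/dₖ, aₖ₊₁ = ⌊(a₀+mₖ₊₁)/dₖ₊₁⌋:
  k=1: m=47, d=46, a=2
  k=2: m=45, d=5, a=18
  k=3: m=45, d=46, a=2
  k=4: m=47, d=1, a=94
d=1 and a=2a₀=94 at k=4, so the next step gives (m, d) = (47, 46) again — its k=1 value — and the period has length 4.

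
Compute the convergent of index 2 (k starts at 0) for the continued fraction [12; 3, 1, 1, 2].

Using pₖ = aₖpₖ₋₁ + pₖ₋₂, qₖ = aₖqₖ₋₁ + qₖ₋₂ (with p₋₁=1, p₋₂=0, q₋₁=0, q₋₂=1):
  k=0: a=12, p=12, q=1
  k=1: a=3, p=37, q=3
  k=2: a=1, p=49, q=4

49/4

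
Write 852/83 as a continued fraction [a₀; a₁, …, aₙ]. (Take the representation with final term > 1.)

[10; 3, 1, 3, 2, 2]

852 = 10·83 + 22
83 = 3·22 + 17
22 = 1·17 + 5
17 = 3·5 + 2
5 = 2·2 + 1
2 = 2·1 + 0  (stop)
So 852/83 = [10; 3, 1, 3, 2, 2].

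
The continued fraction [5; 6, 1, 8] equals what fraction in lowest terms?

319/62

Using pₖ = aₖpₖ₋₁ + pₖ₋₂ and qₖ = aₖqₖ₋₁ + qₖ₋₂:
  k=0: a=5, p=5, q=1
  k=1: a=6, p=31, q=6
  k=2: a=1, p=36, q=7
  k=3: a=8, p=319, q=62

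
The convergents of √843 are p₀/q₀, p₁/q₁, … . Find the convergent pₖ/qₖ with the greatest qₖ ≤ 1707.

48865/1683

√843 = [29; 29, 58, …] (period length 2).
Convergents:
  p_0/q_0 = 29/1
  p_1/q_1 = 842/29
  p_2/q_2 = 48865/1683
  p_3/q_3 = 1417927/48836
q_2 = 1683 ≤ 1707 < 48836 = q_3, so the answer is 48865/1683.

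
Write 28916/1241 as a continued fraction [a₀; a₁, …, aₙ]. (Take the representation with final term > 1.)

[23; 3, 3, 17, 2, 3]

28916 = 23·1241 + 373
1241 = 3·373 + 122
373 = 3·122 + 7
122 = 17·7 + 3
7 = 2·3 + 1
3 = 3·1 + 0  (stop)
So 28916/1241 = [23; 3, 3, 17, 2, 3].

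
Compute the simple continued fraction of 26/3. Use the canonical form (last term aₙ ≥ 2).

26 = 8·3 + 2
3 = 1·2 + 1
2 = 2·1 + 0  (stop)
So 26/3 = [8; 1, 2].

[8; 1, 2]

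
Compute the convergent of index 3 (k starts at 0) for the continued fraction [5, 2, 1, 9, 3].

Using pₖ = aₖpₖ₋₁ + pₖ₋₂, qₖ = aₖqₖ₋₁ + qₖ₋₂ (with p₋₁=1, p₋₂=0, q₋₁=0, q₋₂=1):
  k=0: a=5, p=5, q=1
  k=1: a=2, p=11, q=2
  k=2: a=1, p=16, q=3
  k=3: a=9, p=155, q=29

155/29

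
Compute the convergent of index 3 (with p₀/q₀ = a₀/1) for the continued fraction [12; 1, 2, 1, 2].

51/4

Using pₖ = aₖpₖ₋₁ + pₖ₋₂, qₖ = aₖqₖ₋₁ + qₖ₋₂ (with p₋₁=1, p₋₂=0, q₋₁=0, q₋₂=1):
  k=0: a=12, p=12, q=1
  k=1: a=1, p=13, q=1
  k=2: a=2, p=38, q=3
  k=3: a=1, p=51, q=4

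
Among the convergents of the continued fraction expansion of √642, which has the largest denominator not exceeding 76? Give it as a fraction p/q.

1875/74

√642 = [25; 2, 1, 24, 1, 2, 50, …] (period length 6).
Convergents:
  p_0/q_0 = 25/1
  p_1/q_1 = 51/2
  p_2/q_2 = 76/3
  p_3/q_3 = 1875/74
  p_4/q_4 = 1951/77
q_3 = 74 ≤ 76 < 77 = q_4, so the answer is 1875/74.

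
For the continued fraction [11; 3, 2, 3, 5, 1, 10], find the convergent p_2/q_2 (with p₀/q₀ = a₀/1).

Using pₖ = aₖpₖ₋₁ + pₖ₋₂, qₖ = aₖqₖ₋₁ + qₖ₋₂ (with p₋₁=1, p₋₂=0, q₋₁=0, q₋₂=1):
  k=0: a=11, p=11, q=1
  k=1: a=3, p=34, q=3
  k=2: a=2, p=79, q=7

79/7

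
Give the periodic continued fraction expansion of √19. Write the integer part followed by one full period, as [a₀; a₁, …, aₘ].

a₀ = ⌊√19⌋ = 4.

[4; 2, 1, 3, 1, 2, 8]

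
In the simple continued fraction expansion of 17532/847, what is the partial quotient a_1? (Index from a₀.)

1

17532 = 20·847 + 592   →  a_0 = 20
847 = 1·592 + 255   →  a_1 = 1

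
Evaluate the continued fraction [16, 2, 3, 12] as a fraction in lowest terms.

1413/86

Fold from the inside: start with 12/1.
  3 + 1/12 = 37/12
  2 + 12/37 = 86/37
  16 + 37/86 = 1413/86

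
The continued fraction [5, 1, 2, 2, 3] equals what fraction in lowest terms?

Fold from the inside: start with 3/1.
  2 + 1/3 = 7/3
  2 + 3/7 = 17/7
  1 + 7/17 = 24/17
  5 + 17/24 = 137/24

137/24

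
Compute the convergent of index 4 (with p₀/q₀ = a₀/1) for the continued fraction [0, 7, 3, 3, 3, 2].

Using pₖ = aₖpₖ₋₁ + pₖ₋₂, qₖ = aₖqₖ₋₁ + qₖ₋₂ (with p₋₁=1, p₋₂=0, q₋₁=0, q₋₂=1):
  k=0: a=0, p=0, q=1
  k=1: a=7, p=1, q=7
  k=2: a=3, p=3, q=22
  k=3: a=3, p=10, q=73
  k=4: a=3, p=33, q=241

33/241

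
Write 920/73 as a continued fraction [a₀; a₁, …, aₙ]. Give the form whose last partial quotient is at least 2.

920 = 12*73 + 44
73 = 1*44 + 29
44 = 1*29 + 15
29 = 1*15 + 14
15 = 1*14 + 1
14 = 14*1 + 0  (stop)
So 920/73 = [12; 1, 1, 1, 1, 14].

[12; 1, 1, 1, 1, 14]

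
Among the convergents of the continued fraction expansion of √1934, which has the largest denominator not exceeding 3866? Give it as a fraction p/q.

168301/3827

√1934 = [43; 1, 42, 1, 86, …] (period length 4).
Convergents:
  p_0/q_0 = 43/1
  p_1/q_1 = 44/1
  p_2/q_2 = 1891/43
  p_3/q_3 = 1935/44
  p_4/q_4 = 168301/3827
  p_5/q_5 = 170236/3871
q_4 = 3827 ≤ 3866 < 3871 = q_5, so the answer is 168301/3827.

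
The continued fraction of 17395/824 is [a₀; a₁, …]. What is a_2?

18

17395 = 21·824 + 91   →  a_0 = 21
824 = 9·91 + 5   →  a_1 = 9
91 = 18·5 + 1   →  a_2 = 18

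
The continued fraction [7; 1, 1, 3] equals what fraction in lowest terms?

53/7

Using pₖ = aₖpₖ₋₁ + pₖ₋₂ and qₖ = aₖqₖ₋₁ + qₖ₋₂:
  k=0: a=7, p=7, q=1
  k=1: a=1, p=8, q=1
  k=2: a=1, p=15, q=2
  k=3: a=3, p=53, q=7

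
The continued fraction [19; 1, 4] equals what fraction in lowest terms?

Using pₖ = aₖpₖ₋₁ + pₖ₋₂ and qₖ = aₖqₖ₋₁ + qₖ₋₂:
  k=0: a=19, p=19, q=1
  k=1: a=1, p=20, q=1
  k=2: a=4, p=99, q=5

99/5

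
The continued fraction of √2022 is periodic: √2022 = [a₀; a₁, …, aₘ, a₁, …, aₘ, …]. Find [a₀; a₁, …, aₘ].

a₀ = ⌊√2022⌋ = 44.
With m₀=0, d₀=1 and mₖ₊₁ = dₖaₖ − mₖ, dₖ₊₁ = (n − mₖ₊₁²)/dₖ, aₖ₊₁ = ⌊(a₀+mₖ₊₁)/dₖ₊₁⌋:
  k=1: m=44, d=86, a=1
  k=2: m=42, d=3, a=28
  k=3: m=42, d=86, a=1
  k=4: m=44, d=1, a=88
d=1 and a=2a₀=88 at k=4, so the next step gives (m, d) = (44, 86) again — its k=1 value — and the period has length 4.

[44; 1, 28, 1, 88]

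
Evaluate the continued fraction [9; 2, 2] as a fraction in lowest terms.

Using pₖ = aₖpₖ₋₁ + pₖ₋₂ and qₖ = aₖqₖ₋₁ + qₖ₋₂:
  k=0: a=9, p=9, q=1
  k=1: a=2, p=19, q=2
  k=2: a=2, p=47, q=5

47/5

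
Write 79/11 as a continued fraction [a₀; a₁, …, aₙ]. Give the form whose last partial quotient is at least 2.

79 = 7*11 + 2
11 = 5*2 + 1
2 = 2*1 + 0  (stop)
So 79/11 = [7; 5, 2].

[7; 5, 2]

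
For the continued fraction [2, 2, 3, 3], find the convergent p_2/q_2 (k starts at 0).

17/7

Using pₖ = aₖpₖ₋₁ + pₖ₋₂, qₖ = aₖqₖ₋₁ + qₖ₋₂ (with p₋₁=1, p₋₂=0, q₋₁=0, q₋₂=1):
  k=0: a=2, p=2, q=1
  k=1: a=2, p=5, q=2
  k=2: a=3, p=17, q=7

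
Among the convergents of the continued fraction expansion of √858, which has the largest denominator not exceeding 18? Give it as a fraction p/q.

205/7

√858 = [29; 3, 2, 3, 58, …] (period length 4).
Convergents:
  p_0/q_0 = 29/1
  p_1/q_1 = 88/3
  p_2/q_2 = 205/7
  p_3/q_3 = 703/24
q_2 = 7 ≤ 18 < 24 = q_3, so the answer is 205/7.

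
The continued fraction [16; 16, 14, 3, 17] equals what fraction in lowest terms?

192297/11972

Fold from the inside: start with 17/1.
  3 + 1/17 = 52/17
  14 + 17/52 = 745/52
  16 + 52/745 = 11972/745
  16 + 745/11972 = 192297/11972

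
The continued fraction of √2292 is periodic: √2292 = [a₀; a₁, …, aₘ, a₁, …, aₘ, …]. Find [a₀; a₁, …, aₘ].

[47; 1, 6, 1, 94]

a₀ = ⌊√2292⌋ = 47.
With m₀=0, d₀=1 and mₖ₊₁ = dₖaₖ − mₖ, dₖ₊₁ = (n − mₖ₊₁²)/dₖ, aₖ₊₁ = ⌊(a₀+mₖ₊₁)/dₖ₊₁⌋:
  k=1: m=47, d=83, a=1
  k=2: m=36, d=12, a=6
  k=3: m=36, d=83, a=1
  k=4: m=47, d=1, a=94
d=1 and a=2a₀=94 at k=4, so the next step gives (m, d) = (47, 83) again — its k=1 value — and the period has length 4.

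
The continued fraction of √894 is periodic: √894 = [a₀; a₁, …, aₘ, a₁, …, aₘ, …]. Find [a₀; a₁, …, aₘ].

a₀ = ⌊√894⌋ = 29.
With m₀=0, d₀=1 and mₖ₊₁ = dₖaₖ − mₖ, dₖ₊₁ = (n − mₖ₊₁²)/dₖ, aₖ₊₁ = ⌊(a₀+mₖ₊₁)/dₖ₊₁⌋:
  k=1: m=29, d=53, a=1
  k=2: m=24, d=6, a=8
  k=3: m=24, d=53, a=1
  k=4: m=29, d=1, a=58
d=1 and a=2a₀=58 at k=4, so the next step gives (m, d) = (29, 53) again — its k=1 value — and the period has length 4.

[29; 1, 8, 1, 58]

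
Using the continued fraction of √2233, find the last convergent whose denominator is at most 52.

√2233 = [47; 3, 1, 12, 1, 3, 94, …] (period length 6).
Convergents:
  p_0/q_0 = 47/1
  p_1/q_1 = 142/3
  p_2/q_2 = 189/4
  p_3/q_3 = 2410/51
  p_4/q_4 = 2599/55
q_3 = 51 ≤ 52 < 55 = q_4, so the answer is 2410/51.

2410/51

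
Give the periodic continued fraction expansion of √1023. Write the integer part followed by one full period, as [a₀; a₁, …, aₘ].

[31; 1, 62]

a₀ = ⌊√1023⌋ = 31.
With m₀=0, d₀=1 and mₖ₊₁ = dₖaₖ − mₖ, dₖ₊₁ = (n − mₖ₊₁²)/dₖ, aₖ₊₁ = ⌊(a₀+mₖ₊₁)/dₖ₊₁⌋:
  k=1: m=31, d=62, a=1
  k=2: m=31, d=1, a=62
d=1 and a=2a₀=62 at k=2, so the next step gives (m, d) = (31, 62) again — its k=1 value — and the period has length 2.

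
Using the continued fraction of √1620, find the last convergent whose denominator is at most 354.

12920/321

√1620 = [40; 4, 80, …] (period length 2).
Convergents:
  p_0/q_0 = 40/1
  p_1/q_1 = 161/4
  p_2/q_2 = 12920/321
  p_3/q_3 = 51841/1288
q_2 = 321 ≤ 354 < 1288 = q_3, so the answer is 12920/321.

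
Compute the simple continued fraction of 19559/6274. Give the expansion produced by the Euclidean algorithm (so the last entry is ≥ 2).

[3; 8, 1, 1, 18, 1, 8, 2]

19559 = 3*6274 + 737
6274 = 8*737 + 378
737 = 1*378 + 359
378 = 1*359 + 19
359 = 18*19 + 17
19 = 1*17 + 2
17 = 8*2 + 1
2 = 2*1 + 0  (stop)
So 19559/6274 = [3; 8, 1, 1, 18, 1, 8, 2].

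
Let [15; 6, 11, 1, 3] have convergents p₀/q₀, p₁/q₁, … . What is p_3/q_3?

1107/73

Using pₖ = aₖpₖ₋₁ + pₖ₋₂, qₖ = aₖqₖ₋₁ + qₖ₋₂ (with p₋₁=1, p₋₂=0, q₋₁=0, q₋₂=1):
  k=0: a=15, p=15, q=1
  k=1: a=6, p=91, q=6
  k=2: a=11, p=1016, q=67
  k=3: a=1, p=1107, q=73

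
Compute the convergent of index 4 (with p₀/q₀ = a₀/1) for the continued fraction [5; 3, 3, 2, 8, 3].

1029/194

Using pₖ = aₖpₖ₋₁ + pₖ₋₂, qₖ = aₖqₖ₋₁ + qₖ₋₂ (with p₋₁=1, p₋₂=0, q₋₁=0, q₋₂=1):
  k=0: a=5, p=5, q=1
  k=1: a=3, p=16, q=3
  k=2: a=3, p=53, q=10
  k=3: a=2, p=122, q=23
  k=4: a=8, p=1029, q=194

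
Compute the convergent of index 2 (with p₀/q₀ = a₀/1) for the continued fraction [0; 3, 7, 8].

7/22

Using pₖ = aₖpₖ₋₁ + pₖ₋₂, qₖ = aₖqₖ₋₁ + qₖ₋₂ (with p₋₁=1, p₋₂=0, q₋₁=0, q₋₂=1):
  k=0: a=0, p=0, q=1
  k=1: a=3, p=1, q=3
  k=2: a=7, p=7, q=22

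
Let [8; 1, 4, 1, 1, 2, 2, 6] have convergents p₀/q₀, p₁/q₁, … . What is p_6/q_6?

591/67

Using pₖ = aₖpₖ₋₁ + pₖ₋₂, qₖ = aₖqₖ₋₁ + qₖ₋₂ (with p₋₁=1, p₋₂=0, q₋₁=0, q₋₂=1):
  k=0: a=8, p=8, q=1
  k=1: a=1, p=9, q=1
  k=2: a=4, p=44, q=5
  k=3: a=1, p=53, q=6
  k=4: a=1, p=97, q=11
  k=5: a=2, p=247, q=28
  k=6: a=2, p=591, q=67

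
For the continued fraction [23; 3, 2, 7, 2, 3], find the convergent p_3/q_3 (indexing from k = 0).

1211/52

Using pₖ = aₖpₖ₋₁ + pₖ₋₂, qₖ = aₖqₖ₋₁ + qₖ₋₂ (with p₋₁=1, p₋₂=0, q₋₁=0, q₋₂=1):
  k=0: a=23, p=23, q=1
  k=1: a=3, p=70, q=3
  k=2: a=2, p=163, q=7
  k=3: a=7, p=1211, q=52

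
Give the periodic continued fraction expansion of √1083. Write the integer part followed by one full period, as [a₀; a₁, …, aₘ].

[32; 1, 9, 1, 64]

a₀ = ⌊√1083⌋ = 32.
With m₀=0, d₀=1 and mₖ₊₁ = dₖaₖ − mₖ, dₖ₊₁ = (n − mₖ₊₁²)/dₖ, aₖ₊₁ = ⌊(a₀+mₖ₊₁)/dₖ₊₁⌋:
  k=1: m=32, d=59, a=1
  k=2: m=27, d=6, a=9
  k=3: m=27, d=59, a=1
  k=4: m=32, d=1, a=64
d=1 and a=2a₀=64 at k=4, so the next step gives (m, d) = (32, 59) again — its k=1 value — and the period has length 4.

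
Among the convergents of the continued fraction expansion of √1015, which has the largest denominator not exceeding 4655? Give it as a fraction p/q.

√1015 = [31; 1, 6, 10, 2, 10, 6, 1, 62, …] (period length 8).
Convergents:
  p_0/q_0 = 31/1
  p_1/q_1 = 32/1
  p_2/q_2 = 223/7
  p_3/q_3 = 2262/71
  p_4/q_4 = 4747/149
  p_5/q_5 = 49732/1561
  p_6/q_6 = 303139/9515
q_5 = 1561 ≤ 4655 < 9515 = q_6, so the answer is 49732/1561.

49732/1561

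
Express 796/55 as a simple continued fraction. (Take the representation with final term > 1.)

[14; 2, 8, 1, 2]

796 = 14×55 + 26
55 = 2×26 + 3
26 = 8×3 + 2
3 = 1×2 + 1
2 = 2×1 + 0  (stop)
So 796/55 = [14; 2, 8, 1, 2].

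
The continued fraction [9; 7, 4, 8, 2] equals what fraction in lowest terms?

4633/507

Fold from the inside: start with 2/1.
  8 + 1/2 = 17/2
  4 + 2/17 = 70/17
  7 + 17/70 = 507/70
  9 + 70/507 = 4633/507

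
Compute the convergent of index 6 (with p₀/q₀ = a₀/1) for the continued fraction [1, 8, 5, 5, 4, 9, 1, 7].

Using pₖ = aₖpₖ₋₁ + pₖ₋₂, qₖ = aₖqₖ₋₁ + qₖ₋₂ (with p₋₁=1, p₋₂=0, q₋₁=0, q₋₂=1):
  k=0: a=1, p=1, q=1
  k=1: a=8, p=9, q=8
  k=2: a=5, p=46, q=41
  k=3: a=5, p=239, q=213
  k=4: a=4, p=1002, q=893
  k=5: a=9, p=9257, q=8250
  k=6: a=1, p=10259, q=9143

10259/9143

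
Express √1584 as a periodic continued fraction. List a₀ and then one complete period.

[39; 1, 3, 1, 78]

a₀ = ⌊√1584⌋ = 39.
With m₀=0, d₀=1 and mₖ₊₁ = dₖaₖ − mₖ, dₖ₊₁ = (n − mₖ₊₁²)/dₖ, aₖ₊₁ = ⌊(a₀+mₖ₊₁)/dₖ₊₁⌋:
  k=1: m=39, d=63, a=1
  k=2: m=24, d=16, a=3
  k=3: m=24, d=63, a=1
  k=4: m=39, d=1, a=78
d=1 and a=2a₀=78 at k=4, so the next step gives (m, d) = (39, 63) again — its k=1 value — and the period has length 4.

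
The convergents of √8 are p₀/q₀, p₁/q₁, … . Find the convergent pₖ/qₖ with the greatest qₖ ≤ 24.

17/6

√8 = [2; 1, 4, …] (period length 2).
Convergents:
  p_0/q_0 = 2/1
  p_1/q_1 = 3/1
  p_2/q_2 = 14/5
  p_3/q_3 = 17/6
  p_4/q_4 = 82/29
q_3 = 6 ≤ 24 < 29 = q_4, so the answer is 17/6.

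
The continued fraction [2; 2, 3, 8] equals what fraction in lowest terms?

141/58

Using pₖ = aₖpₖ₋₁ + pₖ₋₂ and qₖ = aₖqₖ₋₁ + qₖ₋₂:
  k=0: a=2, p=2, q=1
  k=1: a=2, p=5, q=2
  k=2: a=3, p=17, q=7
  k=3: a=8, p=141, q=58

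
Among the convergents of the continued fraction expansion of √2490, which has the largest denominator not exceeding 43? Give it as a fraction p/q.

√2490 = [49; 1, 8, 1, 98, …] (period length 4).
Convergents:
  p_0/q_0 = 49/1
  p_1/q_1 = 50/1
  p_2/q_2 = 449/9
  p_3/q_3 = 499/10
  p_4/q_4 = 49351/989
q_3 = 10 ≤ 43 < 989 = q_4, so the answer is 499/10.

499/10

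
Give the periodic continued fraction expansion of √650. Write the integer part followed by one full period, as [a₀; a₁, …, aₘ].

a₀ = ⌊√650⌋ = 25.
With m₀=0, d₀=1 and mₖ₊₁ = dₖaₖ − mₖ, dₖ₊₁ = (n − mₖ₊₁²)/dₖ, aₖ₊₁ = ⌊(a₀+mₖ₊₁)/dₖ₊₁⌋:
  k=1: m=25, d=25, a=2
  k=2: m=25, d=1, a=50
d=1 and a=2a₀=50 at k=2, so the next step gives (m, d) = (25, 25) again — its k=1 value — and the period has length 2.

[25; 2, 50]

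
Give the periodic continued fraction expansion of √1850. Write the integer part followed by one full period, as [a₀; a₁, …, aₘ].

a₀ = ⌊√1850⌋ = 43.
With m₀=0, d₀=1 and mₖ₊₁ = dₖaₖ − mₖ, dₖ₊₁ = (n − mₖ₊₁²)/dₖ, aₖ₊₁ = ⌊(a₀+mₖ₊₁)/dₖ₊₁⌋:
  k=1: m=43, d=1, a=86
d=1 and a=2a₀=86 at k=1, so the next step gives (m, d) = (43, 1) again — its k=1 value — and the period has length 1.

[43; 86]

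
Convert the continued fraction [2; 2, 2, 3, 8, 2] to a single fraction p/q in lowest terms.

Using pₖ = aₖpₖ₋₁ + pₖ₋₂ and qₖ = aₖqₖ₋₁ + qₖ₋₂:
  k=0: a=2, p=2, q=1
  k=1: a=2, p=5, q=2
  k=2: a=2, p=12, q=5
  k=3: a=3, p=41, q=17
  k=4: a=8, p=340, q=141
  k=5: a=2, p=721, q=299

721/299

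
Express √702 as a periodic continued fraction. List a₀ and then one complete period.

a₀ = ⌊√702⌋ = 26.
With m₀=0, d₀=1 and mₖ₊₁ = dₖaₖ − mₖ, dₖ₊₁ = (n − mₖ₊₁²)/dₖ, aₖ₊₁ = ⌊(a₀+mₖ₊₁)/dₖ₊₁⌋:
  k=1: m=26, d=26, a=2
  k=2: m=26, d=1, a=52
d=1 and a=2a₀=52 at k=2, so the next step gives (m, d) = (26, 26) again — its k=1 value — and the period has length 2.

[26; 2, 52]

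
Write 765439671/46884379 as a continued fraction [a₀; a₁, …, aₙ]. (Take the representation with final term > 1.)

765439671 = 16×46884379 + 15289607
46884379 = 3×15289607 + 1015558
15289607 = 15×1015558 + 56237
1015558 = 18×56237 + 3292
56237 = 17×3292 + 273
3292 = 12×273 + 16
273 = 17×16 + 1
16 = 16×1 + 0  (stop)
So 765439671/46884379 = [16; 3, 15, 18, 17, 12, 17, 16].

[16; 3, 15, 18, 17, 12, 17, 16]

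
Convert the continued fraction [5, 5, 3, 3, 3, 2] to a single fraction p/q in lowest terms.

2091/403

Using pₖ = aₖpₖ₋₁ + pₖ₋₂ and qₖ = aₖqₖ₋₁ + qₖ₋₂:
  k=0: a=5, p=5, q=1
  k=1: a=5, p=26, q=5
  k=2: a=3, p=83, q=16
  k=3: a=3, p=275, q=53
  k=4: a=3, p=908, q=175
  k=5: a=2, p=2091, q=403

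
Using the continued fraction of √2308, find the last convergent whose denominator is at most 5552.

√2308 = [48; 24, 96, …] (period length 2).
Convergents:
  p_0/q_0 = 48/1
  p_1/q_1 = 1153/24
  p_2/q_2 = 110736/2305
  p_3/q_3 = 2658817/55344
q_2 = 2305 ≤ 5552 < 55344 = q_3, so the answer is 110736/2305.

110736/2305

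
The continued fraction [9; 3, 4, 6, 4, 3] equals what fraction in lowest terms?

Using pₖ = aₖpₖ₋₁ + pₖ₋₂ and qₖ = aₖqₖ₋₁ + qₖ₋₂:
  k=0: a=9, p=9, q=1
  k=1: a=3, p=28, q=3
  k=2: a=4, p=121, q=13
  k=3: a=6, p=754, q=81
  k=4: a=4, p=3137, q=337
  k=5: a=3, p=10165, q=1092

10165/1092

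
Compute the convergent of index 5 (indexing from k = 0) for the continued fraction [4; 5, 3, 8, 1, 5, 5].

Using pₖ = aₖpₖ₋₁ + pₖ₋₂, qₖ = aₖqₖ₋₁ + qₖ₋₂ (with p₋₁=1, p₋₂=0, q₋₁=0, q₋₂=1):
  k=0: a=4, p=4, q=1
  k=1: a=5, p=21, q=5
  k=2: a=3, p=67, q=16
  k=3: a=8, p=557, q=133
  k=4: a=1, p=624, q=149
  k=5: a=5, p=3677, q=878

3677/878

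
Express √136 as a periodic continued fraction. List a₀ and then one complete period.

a₀ = ⌊√136⌋ = 11.
With m₀=0, d₀=1 and mₖ₊₁ = dₖaₖ − mₖ, dₖ₊₁ = (n − mₖ₊₁²)/dₖ, aₖ₊₁ = ⌊(a₀+mₖ₊₁)/dₖ₊₁⌋:
  k=1: m=11, d=15, a=1
  k=2: m=4, d=8, a=1
  k=3: m=4, d=15, a=1
  k=4: m=11, d=1, a=22
d=1 and a=2a₀=22 at k=4, so the next step gives (m, d) = (11, 15) again — its k=1 value — and the period has length 4.

[11; 1, 1, 1, 22]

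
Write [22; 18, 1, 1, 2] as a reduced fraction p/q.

Using pₖ = aₖpₖ₋₁ + pₖ₋₂ and qₖ = aₖqₖ₋₁ + qₖ₋₂:
  k=0: a=22, p=22, q=1
  k=1: a=18, p=397, q=18
  k=2: a=1, p=419, q=19
  k=3: a=1, p=816, q=37
  k=4: a=2, p=2051, q=93

2051/93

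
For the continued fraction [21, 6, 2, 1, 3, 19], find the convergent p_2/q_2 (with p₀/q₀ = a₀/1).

275/13

Using pₖ = aₖpₖ₋₁ + pₖ₋₂, qₖ = aₖqₖ₋₁ + qₖ₋₂ (with p₋₁=1, p₋₂=0, q₋₁=0, q₋₂=1):
  k=0: a=21, p=21, q=1
  k=1: a=6, p=127, q=6
  k=2: a=2, p=275, q=13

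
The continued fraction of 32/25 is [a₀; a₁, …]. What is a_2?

32 = 1·25 + 7   →  a_0 = 1
25 = 3·7 + 4   →  a_1 = 3
7 = 1·4 + 3   →  a_2 = 1

1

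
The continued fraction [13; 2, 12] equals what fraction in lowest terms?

Using pₖ = aₖpₖ₋₁ + pₖ₋₂ and qₖ = aₖqₖ₋₁ + qₖ₋₂:
  k=0: a=13, p=13, q=1
  k=1: a=2, p=27, q=2
  k=2: a=12, p=337, q=25

337/25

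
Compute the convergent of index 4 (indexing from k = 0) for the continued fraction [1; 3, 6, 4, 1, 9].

Using pₖ = aₖpₖ₋₁ + pₖ₋₂, qₖ = aₖqₖ₋₁ + qₖ₋₂ (with p₋₁=1, p₋₂=0, q₋₁=0, q₋₂=1):
  k=0: a=1, p=1, q=1
  k=1: a=3, p=4, q=3
  k=2: a=6, p=25, q=19
  k=3: a=4, p=104, q=79
  k=4: a=1, p=129, q=98

129/98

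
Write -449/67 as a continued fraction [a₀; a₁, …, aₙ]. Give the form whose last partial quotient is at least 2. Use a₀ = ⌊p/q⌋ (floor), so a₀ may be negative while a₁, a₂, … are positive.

-449 = -7*67 + 20
67 = 3*20 + 7
20 = 2*7 + 6
7 = 1*6 + 1
6 = 6*1 + 0  (stop)
So -449/67 = [-7; 3, 2, 1, 6].

[-7; 3, 2, 1, 6]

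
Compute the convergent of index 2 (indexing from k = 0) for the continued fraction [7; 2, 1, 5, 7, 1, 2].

Using pₖ = aₖpₖ₋₁ + pₖ₋₂, qₖ = aₖqₖ₋₁ + qₖ₋₂ (with p₋₁=1, p₋₂=0, q₋₁=0, q₋₂=1):
  k=0: a=7, p=7, q=1
  k=1: a=2, p=15, q=2
  k=2: a=1, p=22, q=3

22/3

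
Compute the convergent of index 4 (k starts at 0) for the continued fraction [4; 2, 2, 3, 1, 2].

97/22

Using pₖ = aₖpₖ₋₁ + pₖ₋₂, qₖ = aₖqₖ₋₁ + qₖ₋₂ (with p₋₁=1, p₋₂=0, q₋₁=0, q₋₂=1):
  k=0: a=4, p=4, q=1
  k=1: a=2, p=9, q=2
  k=2: a=2, p=22, q=5
  k=3: a=3, p=75, q=17
  k=4: a=1, p=97, q=22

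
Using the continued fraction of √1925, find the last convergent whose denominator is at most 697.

30493/695

√1925 = [43; 1, 6, 1, 86, …] (period length 4).
Convergents:
  p_0/q_0 = 43/1
  p_1/q_1 = 44/1
  p_2/q_2 = 307/7
  p_3/q_3 = 351/8
  p_4/q_4 = 30493/695
  p_5/q_5 = 30844/703
q_4 = 695 ≤ 697 < 703 = q_5, so the answer is 30493/695.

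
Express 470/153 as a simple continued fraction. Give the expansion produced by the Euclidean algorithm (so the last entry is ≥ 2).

470 = 3×153 + 11
153 = 13×11 + 10
11 = 1×10 + 1
10 = 10×1 + 0  (stop)
So 470/153 = [3; 13, 1, 10].

[3; 13, 1, 10]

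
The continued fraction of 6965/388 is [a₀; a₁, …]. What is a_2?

19

6965 = 17·388 + 369   →  a_0 = 17
388 = 1·369 + 19   →  a_1 = 1
369 = 19·19 + 8   →  a_2 = 19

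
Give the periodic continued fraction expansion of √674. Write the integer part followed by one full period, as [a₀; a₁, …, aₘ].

[25; 1, 24, 1, 50]

a₀ = ⌊√674⌋ = 25.
With m₀=0, d₀=1 and mₖ₊₁ = dₖaₖ − mₖ, dₖ₊₁ = (n − mₖ₊₁²)/dₖ, aₖ₊₁ = ⌊(a₀+mₖ₊₁)/dₖ₊₁⌋:
  k=1: m=25, d=49, a=1
  k=2: m=24, d=2, a=24
  k=3: m=24, d=49, a=1
  k=4: m=25, d=1, a=50
d=1 and a=2a₀=50 at k=4, so the next step gives (m, d) = (25, 49) again — its k=1 value — and the period has length 4.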